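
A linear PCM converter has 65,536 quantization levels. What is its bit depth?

16 bits

log2(65,536) = 16.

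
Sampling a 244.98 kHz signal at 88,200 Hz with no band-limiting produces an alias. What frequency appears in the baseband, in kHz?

19.62 kHz

Nyquist = 88,200/2 = 44,100 Hz; 244,980 Hz exceeds it.
Alias = |244,980 − 3×88,200| = |244,980 − 264,600| = 19,620 Hz = 19.62 kHz.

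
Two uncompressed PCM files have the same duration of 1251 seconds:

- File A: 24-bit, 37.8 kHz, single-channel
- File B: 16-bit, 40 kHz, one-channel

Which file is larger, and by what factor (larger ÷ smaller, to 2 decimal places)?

File A: 37,800 × 3 × 1 = 113,400 bytes/s.
File B: 40,000 × 2 × 1 = 80,000 bytes/s.
File A is larger; ratio = 141,863,400 / 100,080,000 = 1.42.

File A, by a factor of 1.42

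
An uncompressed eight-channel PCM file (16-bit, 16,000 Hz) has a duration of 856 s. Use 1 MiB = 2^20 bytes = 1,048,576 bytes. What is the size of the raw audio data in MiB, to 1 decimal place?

Bytes = 16,000 samples/s × 856 s × 2 bytes/sample × 8 ch = 219,136,000 bytes.
219,136,000 / 1,048,576 = 209.0 MiB.

209.0 MiB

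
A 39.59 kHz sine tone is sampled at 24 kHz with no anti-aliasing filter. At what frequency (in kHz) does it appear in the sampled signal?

8.41 kHz

Nyquist = 24,000/2 = 12,000 Hz; 39,590 Hz exceeds it.
Alias = |39,590 − 2×24,000| = |39,590 − 48,000| = 8,410 Hz = 8.41 kHz.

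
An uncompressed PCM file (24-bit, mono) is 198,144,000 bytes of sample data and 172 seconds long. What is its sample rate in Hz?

Bytes = sample_rate × seconds × bytes_per_sample × channels.
sample_rate = 198,144,000 / (172 × 3 × 1) = 198,144,000 / 516 = 384,000 Hz.

384,000 Hz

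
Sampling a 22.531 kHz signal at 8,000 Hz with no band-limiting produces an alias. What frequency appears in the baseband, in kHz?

1.469 kHz

Nyquist = 8,000/2 = 4,000 Hz; 22,531 Hz exceeds it.
Alias = |22,531 − 3×8,000| = |22,531 − 24,000| = 1,469 Hz = 1.469 kHz.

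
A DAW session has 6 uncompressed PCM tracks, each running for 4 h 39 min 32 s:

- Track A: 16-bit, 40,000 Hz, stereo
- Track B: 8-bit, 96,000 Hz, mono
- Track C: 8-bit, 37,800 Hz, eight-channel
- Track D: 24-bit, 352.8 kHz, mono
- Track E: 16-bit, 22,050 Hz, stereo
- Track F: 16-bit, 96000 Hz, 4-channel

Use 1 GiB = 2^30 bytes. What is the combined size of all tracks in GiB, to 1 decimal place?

38.6 GiB

4 h 39 min 32 s = 16,772 s.
Track A: 40,000 × 16,772 × 2 × 2 = 2,683,520,000 bytes.
Track B: 96,000 × 16,772 × 1 × 1 = 1,610,112,000 bytes.
Track C: 37,800 × 16,772 × 1 × 8 = 5,071,852,800 bytes.
Track D: 352,800 × 16,772 × 3 × 1 = 17,751,484,800 bytes.
Track E: 22,050 × 16,772 × 2 × 2 = 1,479,290,400 bytes.
Track F: 96,000 × 16,772 × 2 × 4 = 12,880,896,000 bytes.
Total = 41,477,156,000 bytes = 38.6 GiB.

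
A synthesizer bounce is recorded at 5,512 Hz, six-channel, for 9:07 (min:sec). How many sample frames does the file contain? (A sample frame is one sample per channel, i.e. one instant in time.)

9:07 (min:sec) = 547 s.
5,512 samples/s × 547 s = 3,015,064 frames.

3,015,064 sample frames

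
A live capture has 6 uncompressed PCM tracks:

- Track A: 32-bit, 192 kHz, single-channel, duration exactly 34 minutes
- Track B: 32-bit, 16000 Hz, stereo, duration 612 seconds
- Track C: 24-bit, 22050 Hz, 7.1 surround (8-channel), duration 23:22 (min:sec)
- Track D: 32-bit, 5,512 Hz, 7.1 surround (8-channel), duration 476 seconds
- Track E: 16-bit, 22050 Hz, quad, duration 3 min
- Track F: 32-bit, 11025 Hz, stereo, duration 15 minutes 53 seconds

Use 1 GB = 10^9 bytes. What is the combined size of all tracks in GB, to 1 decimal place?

Track A: exactly 34 minutes = 2,040 s; 192,000 × 2,040 × 4 × 1 = 1,566,720,000 bytes.
Track B: 16,000 × 612 × 4 × 2 = 78,336,000 bytes.
Track C: 23:22 (min:sec) = 1,402 s; 22,050 × 1,402 × 3 × 8 = 741,938,400 bytes.
Track D: 5,512 × 476 × 4 × 8 = 83,958,784 bytes.
Track E: 3 min = 180 s; 22,050 × 180 × 2 × 4 = 31,752,000 bytes.
Track F: 15 minutes 53 seconds = 953 s; 11,025 × 953 × 4 × 2 = 84,054,600 bytes.
Total = 2,586,759,784 bytes = 2.6 GB.

2.6 GB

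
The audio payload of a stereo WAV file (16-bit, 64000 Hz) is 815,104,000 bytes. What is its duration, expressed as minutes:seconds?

53:04

Byte rate = 64,000 × 2 × 2 = 256,000 bytes/s.
Duration = 815,104,000 / 256,000 = 3,184 s.
3,184 s = 53:04.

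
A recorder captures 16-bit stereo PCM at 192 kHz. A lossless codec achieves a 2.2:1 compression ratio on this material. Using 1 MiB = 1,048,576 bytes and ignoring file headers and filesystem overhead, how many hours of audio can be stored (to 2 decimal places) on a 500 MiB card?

Uncompressed byte rate = 192,000 × 2 × 2 = 768,000 bytes/s.
After 2.2:1 compression, effective rate ≈ 349090.91 bytes/s.
Capacity = 500 × 1,048,576 = 524,288,000 bytes.
524,288,000 / effective rate ≈ 1501.87 s → 0.42 hours.

0.42 hours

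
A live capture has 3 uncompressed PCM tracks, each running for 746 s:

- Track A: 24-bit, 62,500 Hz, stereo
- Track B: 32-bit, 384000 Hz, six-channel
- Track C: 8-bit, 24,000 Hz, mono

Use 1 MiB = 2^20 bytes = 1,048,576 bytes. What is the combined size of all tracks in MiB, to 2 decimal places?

6840.51 MiB

Track A: 62,500 × 746 × 3 × 2 = 279,750,000 bytes.
Track B: 384,000 × 746 × 4 × 6 = 6,875,136,000 bytes.
Track C: 24,000 × 746 × 1 × 1 = 17,904,000 bytes.
Total = 7,172,790,000 bytes = 6840.51 MiB.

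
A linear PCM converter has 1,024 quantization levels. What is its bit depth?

10 bits

log2(1,024) = 10.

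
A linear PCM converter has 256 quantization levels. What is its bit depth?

8 bits

log2(256) = 8.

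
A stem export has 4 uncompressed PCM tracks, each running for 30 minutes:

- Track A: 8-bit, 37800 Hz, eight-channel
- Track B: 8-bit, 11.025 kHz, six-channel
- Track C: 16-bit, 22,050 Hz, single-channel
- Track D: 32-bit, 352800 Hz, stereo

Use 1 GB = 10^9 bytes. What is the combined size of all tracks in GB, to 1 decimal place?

30 minutes = 1,800 s.
Track A: 37,800 × 1,800 × 1 × 8 = 544,320,000 bytes.
Track B: 11,025 × 1,800 × 1 × 6 = 119,070,000 bytes.
Track C: 22,050 × 1,800 × 2 × 1 = 79,380,000 bytes.
Track D: 352,800 × 1,800 × 4 × 2 = 5,080,320,000 bytes.
Total = 5,823,090,000 bytes = 5.8 GB.

5.8 GB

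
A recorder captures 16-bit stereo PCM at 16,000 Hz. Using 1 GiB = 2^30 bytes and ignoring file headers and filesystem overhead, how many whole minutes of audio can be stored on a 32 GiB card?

Uncompressed byte rate = 16,000 × 2 × 2 = 64,000 bytes/s.
Capacity = 32 × 1,073,741,824 = 34,359,738,368 bytes.
34,359,738,368 / 64,000 ≈ 536870.91 s → 8,947 minutes.

8,947 minutes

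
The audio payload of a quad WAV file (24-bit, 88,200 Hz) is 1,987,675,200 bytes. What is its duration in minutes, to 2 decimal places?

31.30 minutes

Byte rate = 88,200 × 3 × 4 = 1,058,400 bytes/s.
Duration = 1,987,675,200 / 1,058,400 = 1,878 s.
1,878 s / 60 = 31.30 minutes.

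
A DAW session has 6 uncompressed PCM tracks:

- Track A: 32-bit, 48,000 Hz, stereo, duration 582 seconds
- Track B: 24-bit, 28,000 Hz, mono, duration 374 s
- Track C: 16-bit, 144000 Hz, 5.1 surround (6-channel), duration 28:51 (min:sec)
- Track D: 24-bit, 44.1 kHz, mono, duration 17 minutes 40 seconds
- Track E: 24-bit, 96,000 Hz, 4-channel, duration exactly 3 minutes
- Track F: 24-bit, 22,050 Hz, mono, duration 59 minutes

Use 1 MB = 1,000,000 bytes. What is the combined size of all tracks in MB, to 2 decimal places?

Track A: 48,000 × 582 × 4 × 2 = 223,488,000 bytes.
Track B: 28,000 × 374 × 3 × 1 = 31,416,000 bytes.
Track C: 28:51 (min:sec) = 1,731 s; 144,000 × 1,731 × 2 × 6 = 2,991,168,000 bytes.
Track D: 17 minutes 40 seconds = 1,060 s; 44,100 × 1,060 × 3 × 1 = 140,238,000 bytes.
Track E: exactly 3 minutes = 180 s; 96,000 × 180 × 3 × 4 = 207,360,000 bytes.
Track F: 59 minutes = 3,540 s; 22,050 × 3,540 × 3 × 1 = 234,171,000 bytes.
Total = 3,827,841,000 bytes = 3827.84 MB.

3827.84 MB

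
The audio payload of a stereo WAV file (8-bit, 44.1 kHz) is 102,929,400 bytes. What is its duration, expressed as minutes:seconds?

Byte rate = 44,100 × 1 × 2 = 88,200 bytes/s.
Duration = 102,929,400 / 88,200 = 1,167 s.
1,167 s = 19:27.

19:27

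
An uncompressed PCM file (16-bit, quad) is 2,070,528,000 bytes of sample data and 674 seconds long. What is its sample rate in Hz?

Bytes = sample_rate × seconds × bytes_per_sample × channels.
sample_rate = 2,070,528,000 / (674 × 2 × 4) = 2,070,528,000 / 5,392 = 384,000 Hz.

384,000 Hz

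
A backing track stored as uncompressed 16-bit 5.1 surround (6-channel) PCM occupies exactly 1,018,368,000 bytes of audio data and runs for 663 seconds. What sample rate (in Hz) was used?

128,000 Hz

Bytes = sample_rate × seconds × bytes_per_sample × channels.
sample_rate = 1,018,368,000 / (663 × 2 × 6) = 1,018,368,000 / 7,956 = 128,000 Hz.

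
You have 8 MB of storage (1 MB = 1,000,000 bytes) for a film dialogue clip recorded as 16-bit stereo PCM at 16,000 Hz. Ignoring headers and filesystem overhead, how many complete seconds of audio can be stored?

125 seconds

Uncompressed byte rate = 16,000 × 2 × 2 = 64,000 bytes/s.
Capacity = 8 × 1,000,000 = 8,000,000 bytes.
8,000,000 / 64,000 ≈ 125 s → 125 seconds.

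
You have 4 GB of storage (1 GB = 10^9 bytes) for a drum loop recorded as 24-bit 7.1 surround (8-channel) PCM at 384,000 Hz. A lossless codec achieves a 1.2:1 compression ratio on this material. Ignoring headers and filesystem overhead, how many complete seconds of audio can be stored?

520 seconds

Uncompressed byte rate = 384,000 × 3 × 8 = 9,216,000 bytes/s.
After 1.2:1 compression, effective rate ≈ 7680000 bytes/s.
Capacity = 4 × 1,000,000,000 = 4,000,000,000 bytes.
4,000,000,000 / effective rate ≈ 520.83 s → 520 seconds.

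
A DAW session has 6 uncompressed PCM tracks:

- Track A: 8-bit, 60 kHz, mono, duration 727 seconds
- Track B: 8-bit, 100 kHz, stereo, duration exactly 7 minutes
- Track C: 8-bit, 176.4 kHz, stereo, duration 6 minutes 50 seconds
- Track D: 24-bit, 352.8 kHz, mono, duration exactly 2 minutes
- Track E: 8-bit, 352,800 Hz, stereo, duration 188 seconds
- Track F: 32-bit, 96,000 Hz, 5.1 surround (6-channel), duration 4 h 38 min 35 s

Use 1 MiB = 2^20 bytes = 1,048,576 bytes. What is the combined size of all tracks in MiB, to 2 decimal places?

Track A: 60,000 × 727 × 1 × 1 = 43,620,000 bytes.
Track B: exactly 7 minutes = 420 s; 100,000 × 420 × 1 × 2 = 84,000,000 bytes.
Track C: 6 minutes 50 seconds = 410 s; 176,400 × 410 × 1 × 2 = 144,648,000 bytes.
Track D: exactly 2 minutes = 120 s; 352,800 × 120 × 3 × 1 = 127,008,000 bytes.
Track E: 352,800 × 188 × 1 × 2 = 132,652,800 bytes.
Track F: 4 h 38 min 35 s = 16,715 s; 96,000 × 16,715 × 4 × 6 = 38,511,360,000 bytes.
Total = 39,043,288,800 bytes = 37234.58 MiB.

37234.58 MiB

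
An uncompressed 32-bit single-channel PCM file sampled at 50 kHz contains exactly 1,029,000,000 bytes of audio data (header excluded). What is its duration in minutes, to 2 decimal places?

85.75 minutes

Byte rate = 50,000 × 4 × 1 = 200,000 bytes/s.
Duration = 1,029,000,000 / 200,000 = 5,145 s.
5,145 s / 60 = 85.75 minutes.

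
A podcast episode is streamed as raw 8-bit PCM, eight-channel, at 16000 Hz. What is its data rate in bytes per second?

Bit rate = 16,000 × 8 × 8 = 1,024,000 bits/s.
1,024,000 / 8 = 128,000 bytes/s.

128,000 bytes/s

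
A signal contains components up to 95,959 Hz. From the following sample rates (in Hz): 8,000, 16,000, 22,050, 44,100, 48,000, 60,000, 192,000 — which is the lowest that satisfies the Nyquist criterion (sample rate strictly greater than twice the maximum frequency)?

192,000 Hz

Need sample rate > 2 × 95,959 = 191,918 Hz.
Lowest listed rate above 191,918 Hz is 192,000 Hz.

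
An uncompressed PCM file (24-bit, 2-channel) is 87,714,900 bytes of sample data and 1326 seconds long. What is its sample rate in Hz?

11,025 Hz

Bytes = sample_rate × seconds × bytes_per_sample × channels.
sample_rate = 87,714,900 / (1,326 × 3 × 2) = 87,714,900 / 7,956 = 11,025 Hz.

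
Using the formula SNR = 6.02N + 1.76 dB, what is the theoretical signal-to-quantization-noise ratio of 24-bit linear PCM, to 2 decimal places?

6.02 × 24 + 1.76 = 146.24 dB.

146.24 dB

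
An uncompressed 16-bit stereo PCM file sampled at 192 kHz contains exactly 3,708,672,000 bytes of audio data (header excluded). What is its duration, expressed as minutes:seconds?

80:29

Byte rate = 192,000 × 2 × 2 = 768,000 bytes/s.
Duration = 3,708,672,000 / 768,000 = 4,829 s.
4,829 s = 80:29.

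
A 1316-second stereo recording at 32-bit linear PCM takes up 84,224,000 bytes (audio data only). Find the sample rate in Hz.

Bytes = sample_rate × seconds × bytes_per_sample × channels.
sample_rate = 84,224,000 / (1,316 × 4 × 2) = 84,224,000 / 10,528 = 8,000 Hz.

8,000 Hz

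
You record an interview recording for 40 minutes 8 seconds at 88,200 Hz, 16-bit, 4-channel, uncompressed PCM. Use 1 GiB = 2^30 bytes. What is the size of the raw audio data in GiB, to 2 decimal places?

1.58 GiB

Duration = 40 minutes 8 seconds = 2,408 s.
Bytes = 88,200 samples/s × 2,408 s × 2 bytes/sample × 4 ch = 1,699,084,800 bytes.
1,699,084,800 / 1,073,741,824 = 1.58 GiB.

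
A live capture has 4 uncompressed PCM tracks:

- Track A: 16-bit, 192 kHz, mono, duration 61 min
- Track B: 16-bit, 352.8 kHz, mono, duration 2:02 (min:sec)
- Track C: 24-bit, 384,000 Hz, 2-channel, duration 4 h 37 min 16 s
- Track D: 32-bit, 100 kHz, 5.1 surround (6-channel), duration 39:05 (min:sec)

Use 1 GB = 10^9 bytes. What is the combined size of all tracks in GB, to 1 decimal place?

Track A: 61 min = 3,660 s; 192,000 × 3,660 × 2 × 1 = 1,405,440,000 bytes.
Track B: 2:02 (min:sec) = 122 s; 352,800 × 122 × 2 × 1 = 86,083,200 bytes.
Track C: 4 h 37 min 16 s = 16,636 s; 384,000 × 16,636 × 3 × 2 = 38,329,344,000 bytes.
Track D: 39:05 (min:sec) = 2,345 s; 100,000 × 2,345 × 4 × 6 = 5,628,000,000 bytes.
Total = 45,448,867,200 bytes = 45.4 GB.

45.4 GB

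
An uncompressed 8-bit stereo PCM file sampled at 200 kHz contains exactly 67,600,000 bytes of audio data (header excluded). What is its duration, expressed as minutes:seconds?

Byte rate = 200,000 × 1 × 2 = 400,000 bytes/s.
Duration = 67,600,000 / 400,000 = 169 s.
169 s = 2:49.

2:49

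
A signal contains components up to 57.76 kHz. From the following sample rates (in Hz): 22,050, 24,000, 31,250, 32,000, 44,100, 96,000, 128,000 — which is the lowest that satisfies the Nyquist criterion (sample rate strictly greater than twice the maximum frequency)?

Need sample rate > 2 × 57,760 = 115,520 Hz.
Lowest listed rate above 115,520 Hz is 128,000 Hz.

128,000 Hz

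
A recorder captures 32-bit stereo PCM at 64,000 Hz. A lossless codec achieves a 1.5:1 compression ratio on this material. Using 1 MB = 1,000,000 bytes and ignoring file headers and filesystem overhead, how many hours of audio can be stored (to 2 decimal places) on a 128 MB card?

Uncompressed byte rate = 64,000 × 4 × 2 = 512,000 bytes/s.
After 1.5:1 compression, effective rate ≈ 341333.33 bytes/s.
Capacity = 128 × 1,000,000 = 128,000,000 bytes.
128,000,000 / effective rate ≈ 375 s → 0.10 hours.

0.10 hours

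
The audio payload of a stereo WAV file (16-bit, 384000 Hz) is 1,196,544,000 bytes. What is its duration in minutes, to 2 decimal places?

12.98 minutes

Byte rate = 384,000 × 2 × 2 = 1,536,000 bytes/s.
Duration = 1,196,544,000 / 1,536,000 = 779 s.
779 s / 60 = 12.98 minutes.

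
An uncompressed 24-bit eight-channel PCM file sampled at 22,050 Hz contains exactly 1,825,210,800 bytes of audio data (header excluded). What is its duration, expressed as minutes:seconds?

57:29

Byte rate = 22,050 × 3 × 8 = 529,200 bytes/s.
Duration = 1,825,210,800 / 529,200 = 3,449 s.
3,449 s = 57:29.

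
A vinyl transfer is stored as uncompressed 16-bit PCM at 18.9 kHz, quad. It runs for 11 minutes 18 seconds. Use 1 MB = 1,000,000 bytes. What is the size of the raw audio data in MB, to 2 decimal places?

102.51 MB

Duration = 11 minutes 18 seconds = 678 s.
Bytes = 18,900 samples/s × 678 s × 2 bytes/sample × 4 ch = 102,513,600 bytes.
102,513,600 / 1,000,000 = 102.51 MB.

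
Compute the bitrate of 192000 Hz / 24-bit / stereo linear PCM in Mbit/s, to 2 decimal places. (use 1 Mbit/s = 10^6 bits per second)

9.22 Mbit/s

Bit rate = 192,000 × 24 × 2 = 9,216,000 bits/s.
= 9.22 Mbit/s.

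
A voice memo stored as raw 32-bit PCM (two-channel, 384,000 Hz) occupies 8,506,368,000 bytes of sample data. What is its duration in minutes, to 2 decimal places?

Byte rate = 384,000 × 4 × 2 = 3,072,000 bytes/s.
Duration = 8,506,368,000 / 3,072,000 = 2,769 s.
2,769 s / 60 = 46.15 minutes.

46.15 minutes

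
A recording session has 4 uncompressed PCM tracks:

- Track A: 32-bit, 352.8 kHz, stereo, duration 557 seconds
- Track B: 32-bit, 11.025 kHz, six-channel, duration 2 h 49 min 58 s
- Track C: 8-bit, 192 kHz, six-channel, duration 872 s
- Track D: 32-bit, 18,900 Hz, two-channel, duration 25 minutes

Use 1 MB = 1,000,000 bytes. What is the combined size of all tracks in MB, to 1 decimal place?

Track A: 352,800 × 557 × 4 × 2 = 1,572,076,800 bytes.
Track B: 2 h 49 min 58 s = 10,198 s; 11,025 × 10,198 × 4 × 6 = 2,698,390,800 bytes.
Track C: 192,000 × 872 × 1 × 6 = 1,004,544,000 bytes.
Track D: 25 minutes = 1,500 s; 18,900 × 1,500 × 4 × 2 = 226,800,000 bytes.
Total = 5,501,811,600 bytes = 5501.8 MB.

5501.8 MB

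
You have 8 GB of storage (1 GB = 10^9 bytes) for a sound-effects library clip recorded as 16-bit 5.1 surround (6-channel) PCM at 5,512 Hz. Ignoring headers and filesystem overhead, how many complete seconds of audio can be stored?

120,948 seconds

Uncompressed byte rate = 5,512 × 2 × 6 = 66,144 bytes/s.
Capacity = 8 × 1,000,000,000 = 8,000,000,000 bytes.
8,000,000,000 / 66,144 ≈ 120948.23 s → 120,948 seconds.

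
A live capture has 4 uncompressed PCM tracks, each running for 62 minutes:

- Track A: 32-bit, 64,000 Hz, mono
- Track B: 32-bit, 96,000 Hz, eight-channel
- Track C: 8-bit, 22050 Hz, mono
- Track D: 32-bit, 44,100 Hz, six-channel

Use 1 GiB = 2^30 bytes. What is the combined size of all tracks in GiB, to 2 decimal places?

15.27 GiB

62 minutes = 3,720 s.
Track A: 64,000 × 3,720 × 4 × 1 = 952,320,000 bytes.
Track B: 96,000 × 3,720 × 4 × 8 = 11,427,840,000 bytes.
Track C: 22,050 × 3,720 × 1 × 1 = 82,026,000 bytes.
Track D: 44,100 × 3,720 × 4 × 6 = 3,937,248,000 bytes.
Total = 16,399,434,000 bytes = 15.27 GiB.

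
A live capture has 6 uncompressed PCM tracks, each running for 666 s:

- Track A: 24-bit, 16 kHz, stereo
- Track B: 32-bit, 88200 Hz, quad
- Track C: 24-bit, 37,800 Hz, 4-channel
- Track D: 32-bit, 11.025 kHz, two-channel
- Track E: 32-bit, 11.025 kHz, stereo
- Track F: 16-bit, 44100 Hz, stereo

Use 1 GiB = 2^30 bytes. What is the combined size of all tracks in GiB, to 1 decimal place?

1.4 GiB

Track A: 16,000 × 666 × 3 × 2 = 63,936,000 bytes.
Track B: 88,200 × 666 × 4 × 4 = 939,859,200 bytes.
Track C: 37,800 × 666 × 3 × 4 = 302,097,600 bytes.
Track D: 11,025 × 666 × 4 × 2 = 58,741,200 bytes.
Track E: 11,025 × 666 × 4 × 2 = 58,741,200 bytes.
Track F: 44,100 × 666 × 2 × 2 = 117,482,400 bytes.
Total = 1,540,857,600 bytes = 1.4 GiB.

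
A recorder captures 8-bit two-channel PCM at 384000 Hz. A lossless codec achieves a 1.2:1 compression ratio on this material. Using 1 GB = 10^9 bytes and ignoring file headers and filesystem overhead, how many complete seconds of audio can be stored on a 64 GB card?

Uncompressed byte rate = 384,000 × 1 × 2 = 768,000 bytes/s.
After 1.2:1 compression, effective rate ≈ 640000 bytes/s.
Capacity = 64 × 1,000,000,000 = 64,000,000,000 bytes.
64,000,000,000 / effective rate ≈ 100000 s → 100,000 seconds.

100,000 seconds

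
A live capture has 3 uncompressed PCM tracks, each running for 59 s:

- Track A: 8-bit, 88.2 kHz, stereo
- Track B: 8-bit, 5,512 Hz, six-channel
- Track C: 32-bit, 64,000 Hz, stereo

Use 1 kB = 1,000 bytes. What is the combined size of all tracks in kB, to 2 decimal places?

Track A: 88,200 × 59 × 1 × 2 = 10,407,600 bytes.
Track B: 5,512 × 59 × 1 × 6 = 1,951,248 bytes.
Track C: 64,000 × 59 × 4 × 2 = 30,208,000 bytes.
Total = 42,566,848 bytes = 42566.85 kB.

42566.85 kB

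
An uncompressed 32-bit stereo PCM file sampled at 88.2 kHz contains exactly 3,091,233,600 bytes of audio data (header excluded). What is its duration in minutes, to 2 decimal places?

Byte rate = 88,200 × 4 × 2 = 705,600 bytes/s.
Duration = 3,091,233,600 / 705,600 = 4,381 s.
4,381 s / 60 = 73.02 minutes.

73.02 minutes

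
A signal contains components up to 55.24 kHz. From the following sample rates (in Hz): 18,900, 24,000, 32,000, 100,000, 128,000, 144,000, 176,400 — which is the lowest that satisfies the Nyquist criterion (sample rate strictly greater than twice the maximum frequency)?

128,000 Hz

Need sample rate > 2 × 55,240 = 110,480 Hz.
Lowest listed rate above 110,480 Hz is 128,000 Hz.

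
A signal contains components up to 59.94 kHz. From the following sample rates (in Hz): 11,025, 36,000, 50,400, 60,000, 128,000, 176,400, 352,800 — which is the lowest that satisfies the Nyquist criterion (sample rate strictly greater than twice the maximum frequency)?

Need sample rate > 2 × 59,940 = 119,880 Hz.
Lowest listed rate above 119,880 Hz is 128,000 Hz.

128,000 Hz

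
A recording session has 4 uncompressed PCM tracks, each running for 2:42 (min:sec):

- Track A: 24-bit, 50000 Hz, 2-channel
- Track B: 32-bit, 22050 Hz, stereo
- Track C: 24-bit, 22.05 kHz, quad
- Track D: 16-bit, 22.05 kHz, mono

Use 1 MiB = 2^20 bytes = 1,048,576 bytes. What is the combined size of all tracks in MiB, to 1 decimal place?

2:42 (min:sec) = 162 s.
Track A: 50,000 × 162 × 3 × 2 = 48,600,000 bytes.
Track B: 22,050 × 162 × 4 × 2 = 28,576,800 bytes.
Track C: 22,050 × 162 × 3 × 4 = 42,865,200 bytes.
Track D: 22,050 × 162 × 2 × 1 = 7,144,200 bytes.
Total = 127,186,200 bytes = 121.3 MiB.

121.3 MiB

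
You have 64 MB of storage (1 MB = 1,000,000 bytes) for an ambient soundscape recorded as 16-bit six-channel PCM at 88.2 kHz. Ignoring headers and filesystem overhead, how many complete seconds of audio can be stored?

60 seconds

Uncompressed byte rate = 88,200 × 2 × 6 = 1,058,400 bytes/s.
Capacity = 64 × 1,000,000 = 64,000,000 bytes.
64,000,000 / 1,058,400 ≈ 60.47 s → 60 seconds.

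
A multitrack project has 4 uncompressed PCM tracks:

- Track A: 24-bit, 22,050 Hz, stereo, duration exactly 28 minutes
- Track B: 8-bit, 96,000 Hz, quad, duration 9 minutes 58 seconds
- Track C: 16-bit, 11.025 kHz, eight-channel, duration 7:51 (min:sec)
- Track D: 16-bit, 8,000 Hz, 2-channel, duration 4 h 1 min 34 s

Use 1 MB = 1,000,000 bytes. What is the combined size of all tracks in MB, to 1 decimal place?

Track A: exactly 28 minutes = 1,680 s; 22,050 × 1,680 × 3 × 2 = 222,264,000 bytes.
Track B: 9 minutes 58 seconds = 598 s; 96,000 × 598 × 1 × 4 = 229,632,000 bytes.
Track C: 7:51 (min:sec) = 471 s; 11,025 × 471 × 2 × 8 = 83,084,400 bytes.
Track D: 4 h 1 min 34 s = 14,494 s; 8,000 × 14,494 × 2 × 2 = 463,808,000 bytes.
Total = 998,788,400 bytes = 998.8 MB.

998.8 MB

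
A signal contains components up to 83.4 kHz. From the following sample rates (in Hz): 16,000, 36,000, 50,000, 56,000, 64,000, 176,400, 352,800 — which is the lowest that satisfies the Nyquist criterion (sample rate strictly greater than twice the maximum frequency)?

176,400 Hz

Need sample rate > 2 × 83,400 = 166,800 Hz.
Lowest listed rate above 166,800 Hz is 176,400 Hz.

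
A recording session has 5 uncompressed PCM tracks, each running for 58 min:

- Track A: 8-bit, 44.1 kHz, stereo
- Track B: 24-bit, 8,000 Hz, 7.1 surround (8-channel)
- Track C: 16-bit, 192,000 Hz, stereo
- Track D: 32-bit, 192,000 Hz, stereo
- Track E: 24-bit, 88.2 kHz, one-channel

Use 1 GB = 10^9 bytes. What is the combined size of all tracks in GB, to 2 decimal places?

58 min = 3,480 s.
Track A: 44,100 × 3,480 × 1 × 2 = 306,936,000 bytes.
Track B: 8,000 × 3,480 × 3 × 8 = 668,160,000 bytes.
Track C: 192,000 × 3,480 × 2 × 2 = 2,672,640,000 bytes.
Track D: 192,000 × 3,480 × 4 × 2 = 5,345,280,000 bytes.
Track E: 88,200 × 3,480 × 3 × 1 = 920,808,000 bytes.
Total = 9,913,824,000 bytes = 9.91 GB.

9.91 GB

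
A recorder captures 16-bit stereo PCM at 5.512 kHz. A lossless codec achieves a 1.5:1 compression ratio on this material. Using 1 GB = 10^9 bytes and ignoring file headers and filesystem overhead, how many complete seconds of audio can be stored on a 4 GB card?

272,133 seconds

Uncompressed byte rate = 5,512 × 2 × 2 = 22,048 bytes/s.
After 1.5:1 compression, effective rate ≈ 14698.67 bytes/s.
Capacity = 4 × 1,000,000,000 = 4,000,000,000 bytes.
4,000,000,000 / effective rate ≈ 272133.53 s → 272,133 seconds.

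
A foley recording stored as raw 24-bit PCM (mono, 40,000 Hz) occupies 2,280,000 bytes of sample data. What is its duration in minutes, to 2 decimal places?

Byte rate = 40,000 × 3 × 1 = 120,000 bytes/s.
Duration = 2,280,000 / 120,000 = 19 s.
19 s / 60 = 0.32 minutes.

0.32 minutes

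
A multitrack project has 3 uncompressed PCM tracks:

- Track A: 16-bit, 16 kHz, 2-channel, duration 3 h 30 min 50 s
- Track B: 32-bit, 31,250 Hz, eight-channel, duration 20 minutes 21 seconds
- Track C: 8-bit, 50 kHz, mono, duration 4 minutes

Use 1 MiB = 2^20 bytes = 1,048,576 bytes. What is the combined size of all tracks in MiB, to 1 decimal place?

1948.0 MiB

Track A: 3 h 30 min 50 s = 12,650 s; 16,000 × 12,650 × 2 × 2 = 809,600,000 bytes.
Track B: 20 minutes 21 seconds = 1,221 s; 31,250 × 1,221 × 4 × 8 = 1,221,000,000 bytes.
Track C: 4 minutes = 240 s; 50,000 × 240 × 1 × 1 = 12,000,000 bytes.
Total = 2,042,600,000 bytes = 1948.0 MiB.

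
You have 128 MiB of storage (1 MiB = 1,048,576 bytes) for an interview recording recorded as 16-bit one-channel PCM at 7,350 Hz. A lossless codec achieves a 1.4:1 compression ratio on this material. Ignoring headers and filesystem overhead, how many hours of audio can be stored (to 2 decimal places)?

Uncompressed byte rate = 7,350 × 2 × 1 = 14,700 bytes/s.
After 1.4:1 compression, effective rate ≈ 10500 bytes/s.
Capacity = 128 × 1,048,576 = 134,217,728 bytes.
134,217,728 / effective rate ≈ 12782.64 s → 3.55 hours.

3.55 hours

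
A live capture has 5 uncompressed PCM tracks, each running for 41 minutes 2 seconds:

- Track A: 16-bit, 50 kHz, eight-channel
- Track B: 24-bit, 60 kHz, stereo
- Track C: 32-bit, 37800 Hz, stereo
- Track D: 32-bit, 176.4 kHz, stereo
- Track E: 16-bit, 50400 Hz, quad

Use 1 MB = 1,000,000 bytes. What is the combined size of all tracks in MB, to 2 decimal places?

41 minutes 2 seconds = 2,462 s.
Track A: 50,000 × 2,462 × 2 × 8 = 1,969,600,000 bytes.
Track B: 60,000 × 2,462 × 3 × 2 = 886,320,000 bytes.
Track C: 37,800 × 2,462 × 4 × 2 = 744,508,800 bytes.
Track D: 176,400 × 2,462 × 4 × 2 = 3,474,374,400 bytes.
Track E: 50,400 × 2,462 × 2 × 4 = 992,678,400 bytes.
Total = 8,067,481,600 bytes = 8067.48 MB.

8067.48 MB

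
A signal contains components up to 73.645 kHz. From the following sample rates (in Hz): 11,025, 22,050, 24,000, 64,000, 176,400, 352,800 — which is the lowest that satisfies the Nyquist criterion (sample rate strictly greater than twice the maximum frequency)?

176,400 Hz

Need sample rate > 2 × 73,645 = 147,290 Hz.
Lowest listed rate above 147,290 Hz is 176,400 Hz.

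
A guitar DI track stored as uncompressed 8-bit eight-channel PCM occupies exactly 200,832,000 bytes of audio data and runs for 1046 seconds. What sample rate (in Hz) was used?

24,000 Hz

Bytes = sample_rate × seconds × bytes_per_sample × channels.
sample_rate = 200,832,000 / (1,046 × 1 × 8) = 200,832,000 / 8,368 = 24,000 Hz.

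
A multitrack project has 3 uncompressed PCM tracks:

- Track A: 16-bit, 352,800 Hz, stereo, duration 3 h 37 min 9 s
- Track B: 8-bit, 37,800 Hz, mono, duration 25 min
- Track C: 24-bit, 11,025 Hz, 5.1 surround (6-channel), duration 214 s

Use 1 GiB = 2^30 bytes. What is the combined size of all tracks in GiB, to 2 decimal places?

Track A: 3 h 37 min 9 s = 13,029 s; 352,800 × 13,029 × 2 × 2 = 18,386,524,800 bytes.
Track B: 25 min = 1,500 s; 37,800 × 1,500 × 1 × 1 = 56,700,000 bytes.
Track C: 11,025 × 214 × 3 × 6 = 42,468,300 bytes.
Total = 18,485,693,100 bytes = 17.22 GiB.

17.22 GiB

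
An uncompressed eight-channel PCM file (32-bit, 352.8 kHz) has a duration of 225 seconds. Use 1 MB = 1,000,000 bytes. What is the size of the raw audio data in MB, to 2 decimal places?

Bytes = 352,800 samples/s × 225 s × 4 bytes/sample × 8 ch = 2,540,160,000 bytes.
2,540,160,000 / 1,000,000 = 2540.16 MB.

2540.16 MB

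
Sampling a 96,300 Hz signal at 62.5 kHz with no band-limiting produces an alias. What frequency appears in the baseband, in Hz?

28,700 Hz

Nyquist = 62,500/2 = 31,250 Hz; 96,300 Hz exceeds it.
Alias = |96,300 − 2×62,500| = |96,300 − 125,000| = 28,700 Hz.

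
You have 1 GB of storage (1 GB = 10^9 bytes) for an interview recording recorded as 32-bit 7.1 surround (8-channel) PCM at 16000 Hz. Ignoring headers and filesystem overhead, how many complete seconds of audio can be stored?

1,953 seconds

Uncompressed byte rate = 16,000 × 4 × 8 = 512,000 bytes/s.
Capacity = 1 × 1,000,000,000 = 1,000,000,000 bytes.
1,000,000,000 / 512,000 ≈ 1953.12 s → 1,953 seconds.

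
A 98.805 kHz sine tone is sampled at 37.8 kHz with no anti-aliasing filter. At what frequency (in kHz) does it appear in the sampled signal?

14.595 kHz

Nyquist = 37,800/2 = 18,900 Hz; 98,805 Hz exceeds it.
Alias = |98,805 − 3×37,800| = |98,805 − 113,400| = 14,595 Hz = 14.595 kHz.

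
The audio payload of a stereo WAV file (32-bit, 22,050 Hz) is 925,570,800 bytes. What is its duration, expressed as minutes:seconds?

87:27

Byte rate = 22,050 × 4 × 2 = 176,400 bytes/s.
Duration = 925,570,800 / 176,400 = 5,247 s.
5,247 s = 87:27.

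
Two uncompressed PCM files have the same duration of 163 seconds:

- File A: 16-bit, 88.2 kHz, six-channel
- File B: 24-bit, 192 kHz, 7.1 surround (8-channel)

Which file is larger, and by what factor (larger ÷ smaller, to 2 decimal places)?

File A: 88,200 × 2 × 6 = 1,058,400 bytes/s.
File B: 192,000 × 3 × 8 = 4,608,000 bytes/s.
File B is larger; ratio = 751,104,000 / 172,519,200 = 4.35.

File B, by a factor of 4.35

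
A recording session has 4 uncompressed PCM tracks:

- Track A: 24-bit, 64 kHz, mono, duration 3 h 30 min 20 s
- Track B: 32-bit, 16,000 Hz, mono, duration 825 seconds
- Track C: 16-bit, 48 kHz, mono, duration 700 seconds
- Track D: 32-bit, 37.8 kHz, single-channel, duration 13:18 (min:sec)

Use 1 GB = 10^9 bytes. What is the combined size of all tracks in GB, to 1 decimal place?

2.7 GB

Track A: 3 h 30 min 20 s = 12,620 s; 64,000 × 12,620 × 3 × 1 = 2,423,040,000 bytes.
Track B: 16,000 × 825 × 4 × 1 = 52,800,000 bytes.
Track C: 48,000 × 700 × 2 × 1 = 67,200,000 bytes.
Track D: 13:18 (min:sec) = 798 s; 37,800 × 798 × 4 × 1 = 120,657,600 bytes.
Total = 2,663,697,600 bytes = 2.7 GB.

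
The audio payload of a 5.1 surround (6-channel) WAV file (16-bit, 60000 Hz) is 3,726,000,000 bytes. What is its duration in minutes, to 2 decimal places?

Byte rate = 60,000 × 2 × 6 = 720,000 bytes/s.
Duration = 3,726,000,000 / 720,000 = 5,175 s.
5,175 s / 60 = 86.25 minutes.

86.25 minutes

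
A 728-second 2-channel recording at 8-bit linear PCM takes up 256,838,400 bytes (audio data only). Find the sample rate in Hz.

176,400 Hz

Bytes = sample_rate × seconds × bytes_per_sample × channels.
sample_rate = 256,838,400 / (728 × 1 × 2) = 256,838,400 / 1,456 = 176,400 Hz.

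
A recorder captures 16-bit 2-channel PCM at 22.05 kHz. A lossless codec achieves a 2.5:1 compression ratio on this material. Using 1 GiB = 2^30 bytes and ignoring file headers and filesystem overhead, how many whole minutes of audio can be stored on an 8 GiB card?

4,057 minutes

Uncompressed byte rate = 22,050 × 2 × 2 = 88,200 bytes/s.
After 2.5:1 compression, effective rate ≈ 35280 bytes/s.
Capacity = 8 × 1,073,741,824 = 8,589,934,592 bytes.
8,589,934,592 / effective rate ≈ 243478.87 s → 4,057 minutes.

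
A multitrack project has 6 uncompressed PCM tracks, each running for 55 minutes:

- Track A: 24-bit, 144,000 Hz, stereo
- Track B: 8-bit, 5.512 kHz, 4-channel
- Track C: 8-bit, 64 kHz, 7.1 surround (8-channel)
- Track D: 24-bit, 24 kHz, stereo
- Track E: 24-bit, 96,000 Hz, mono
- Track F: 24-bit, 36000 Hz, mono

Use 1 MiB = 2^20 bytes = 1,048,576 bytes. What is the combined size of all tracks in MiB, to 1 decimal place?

6099.3 MiB

55 minutes = 3,300 s.
Track A: 144,000 × 3,300 × 3 × 2 = 2,851,200,000 bytes.
Track B: 5,512 × 3,300 × 1 × 4 = 72,758,400 bytes.
Track C: 64,000 × 3,300 × 1 × 8 = 1,689,600,000 bytes.
Track D: 24,000 × 3,300 × 3 × 2 = 475,200,000 bytes.
Track E: 96,000 × 3,300 × 3 × 1 = 950,400,000 bytes.
Track F: 36,000 × 3,300 × 3 × 1 = 356,400,000 bytes.
Total = 6,395,558,400 bytes = 6099.3 MiB.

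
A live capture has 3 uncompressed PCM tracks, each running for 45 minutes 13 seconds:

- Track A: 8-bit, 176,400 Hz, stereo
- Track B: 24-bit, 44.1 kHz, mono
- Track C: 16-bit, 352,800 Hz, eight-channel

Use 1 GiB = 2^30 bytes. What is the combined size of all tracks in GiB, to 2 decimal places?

45 minutes 13 seconds = 2,713 s.
Track A: 176,400 × 2,713 × 1 × 2 = 957,146,400 bytes.
Track B: 44,100 × 2,713 × 3 × 1 = 358,929,900 bytes.
Track C: 352,800 × 2,713 × 2 × 8 = 15,314,342,400 bytes.
Total = 16,630,418,700 bytes = 15.49 GiB.

15.49 GiB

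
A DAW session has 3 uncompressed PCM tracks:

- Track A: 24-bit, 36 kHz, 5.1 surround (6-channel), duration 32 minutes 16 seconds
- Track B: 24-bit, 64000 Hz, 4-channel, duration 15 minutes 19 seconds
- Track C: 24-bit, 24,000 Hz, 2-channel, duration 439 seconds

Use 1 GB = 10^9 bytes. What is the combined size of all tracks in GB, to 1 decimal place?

2.0 GB

Track A: 32 minutes 16 seconds = 1,936 s; 36,000 × 1,936 × 3 × 6 = 1,254,528,000 bytes.
Track B: 15 minutes 19 seconds = 919 s; 64,000 × 919 × 3 × 4 = 705,792,000 bytes.
Track C: 24,000 × 439 × 3 × 2 = 63,216,000 bytes.
Total = 2,023,536,000 bytes = 2.0 GB.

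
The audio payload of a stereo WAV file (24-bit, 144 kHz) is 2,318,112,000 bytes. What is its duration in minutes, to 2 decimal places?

Byte rate = 144,000 × 3 × 2 = 864,000 bytes/s.
Duration = 2,318,112,000 / 864,000 = 2,683 s.
2,683 s / 60 = 44.72 minutes.

44.72 minutes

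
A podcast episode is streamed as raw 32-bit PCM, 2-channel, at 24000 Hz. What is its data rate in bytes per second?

Bit rate = 24,000 × 32 × 2 = 1,536,000 bits/s.
1,536,000 / 8 = 192,000 bytes/s.

192,000 bytes/s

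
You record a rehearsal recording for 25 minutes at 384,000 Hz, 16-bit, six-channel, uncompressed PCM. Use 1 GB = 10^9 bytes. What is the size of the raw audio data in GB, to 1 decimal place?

6.9 GB

Duration = 25 minutes = 1,500 s.
Bytes = 384,000 samples/s × 1,500 s × 2 bytes/sample × 6 ch = 6,912,000,000 bytes.
6,912,000,000 / 1,000,000,000 = 6.9 GB.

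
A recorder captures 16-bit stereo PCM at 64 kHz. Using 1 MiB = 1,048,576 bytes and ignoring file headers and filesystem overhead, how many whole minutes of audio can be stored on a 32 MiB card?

Uncompressed byte rate = 64,000 × 2 × 2 = 256,000 bytes/s.
Capacity = 32 × 1,048,576 = 33,554,432 bytes.
33,554,432 / 256,000 ≈ 131.07 s → 2 minutes.

2 minutes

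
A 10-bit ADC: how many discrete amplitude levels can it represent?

2^10 = 1,024.

1,024 levels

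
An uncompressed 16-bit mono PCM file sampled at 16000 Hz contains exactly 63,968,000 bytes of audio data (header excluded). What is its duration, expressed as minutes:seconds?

33:19

Byte rate = 16,000 × 2 × 1 = 32,000 bytes/s.
Duration = 63,968,000 / 32,000 = 1,999 s.
1,999 s = 33:19.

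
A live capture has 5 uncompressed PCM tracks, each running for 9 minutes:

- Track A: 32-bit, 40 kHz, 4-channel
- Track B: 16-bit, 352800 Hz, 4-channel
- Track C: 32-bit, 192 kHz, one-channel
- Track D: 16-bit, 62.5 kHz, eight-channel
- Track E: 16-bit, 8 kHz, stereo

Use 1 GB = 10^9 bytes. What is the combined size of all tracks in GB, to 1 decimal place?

2.8 GB

9 minutes = 540 s.
Track A: 40,000 × 540 × 4 × 4 = 345,600,000 bytes.
Track B: 352,800 × 540 × 2 × 4 = 1,524,096,000 bytes.
Track C: 192,000 × 540 × 4 × 1 = 414,720,000 bytes.
Track D: 62,500 × 540 × 2 × 8 = 540,000,000 bytes.
Track E: 8,000 × 540 × 2 × 2 = 17,280,000 bytes.
Total = 2,841,696,000 bytes = 2.8 GB.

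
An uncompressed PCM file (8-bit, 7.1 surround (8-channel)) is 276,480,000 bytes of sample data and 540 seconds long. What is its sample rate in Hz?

Bytes = sample_rate × seconds × bytes_per_sample × channels.
sample_rate = 276,480,000 / (540 × 1 × 8) = 276,480,000 / 4,320 = 64,000 Hz.

64,000 Hz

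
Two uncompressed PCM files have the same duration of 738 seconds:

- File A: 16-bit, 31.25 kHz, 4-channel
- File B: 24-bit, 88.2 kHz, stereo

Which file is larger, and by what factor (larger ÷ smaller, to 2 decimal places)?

File A: 31,250 × 2 × 4 = 250,000 bytes/s.
File B: 88,200 × 3 × 2 = 529,200 bytes/s.
File B is larger; ratio = 390,549,600 / 184,500,000 = 2.12.

File B, by a factor of 2.12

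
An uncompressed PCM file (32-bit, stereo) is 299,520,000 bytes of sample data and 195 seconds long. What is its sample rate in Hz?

Bytes = sample_rate × seconds × bytes_per_sample × channels.
sample_rate = 299,520,000 / (195 × 4 × 2) = 299,520,000 / 1,560 = 192,000 Hz.

192,000 Hz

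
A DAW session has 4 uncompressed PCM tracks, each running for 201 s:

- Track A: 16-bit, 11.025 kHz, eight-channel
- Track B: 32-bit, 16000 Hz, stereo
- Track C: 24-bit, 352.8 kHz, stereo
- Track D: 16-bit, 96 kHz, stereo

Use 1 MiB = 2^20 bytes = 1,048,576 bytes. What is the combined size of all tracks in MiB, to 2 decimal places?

Track A: 11,025 × 201 × 2 × 8 = 35,456,400 bytes.
Track B: 16,000 × 201 × 4 × 2 = 25,728,000 bytes.
Track C: 352,800 × 201 × 3 × 2 = 425,476,800 bytes.
Track D: 96,000 × 201 × 2 × 2 = 77,184,000 bytes.
Total = 563,845,200 bytes = 537.72 MiB.

537.72 MiB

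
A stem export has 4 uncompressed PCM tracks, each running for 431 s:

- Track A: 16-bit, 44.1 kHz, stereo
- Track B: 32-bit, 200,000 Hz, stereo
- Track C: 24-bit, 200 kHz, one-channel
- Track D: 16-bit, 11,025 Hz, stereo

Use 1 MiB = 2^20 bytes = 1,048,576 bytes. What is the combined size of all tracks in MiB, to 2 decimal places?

994.91 MiB

Track A: 44,100 × 431 × 2 × 2 = 76,028,400 bytes.
Track B: 200,000 × 431 × 4 × 2 = 689,600,000 bytes.
Track C: 200,000 × 431 × 3 × 1 = 258,600,000 bytes.
Track D: 11,025 × 431 × 2 × 2 = 19,007,100 bytes.
Total = 1,043,235,500 bytes = 994.91 MiB.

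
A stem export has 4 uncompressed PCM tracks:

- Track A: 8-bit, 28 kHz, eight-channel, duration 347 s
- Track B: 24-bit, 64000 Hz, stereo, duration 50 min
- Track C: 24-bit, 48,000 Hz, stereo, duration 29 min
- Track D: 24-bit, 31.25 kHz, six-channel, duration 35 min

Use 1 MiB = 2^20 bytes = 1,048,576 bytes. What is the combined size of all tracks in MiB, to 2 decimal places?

2777.19 MiB

Track A: 28,000 × 347 × 1 × 8 = 77,728,000 bytes.
Track B: 50 min = 3,000 s; 64,000 × 3,000 × 3 × 2 = 1,152,000,000 bytes.
Track C: 29 min = 1,740 s; 48,000 × 1,740 × 3 × 2 = 501,120,000 bytes.
Track D: 35 min = 2,100 s; 31,250 × 2,100 × 3 × 6 = 1,181,250,000 bytes.
Total = 2,912,098,000 bytes = 2777.19 MiB.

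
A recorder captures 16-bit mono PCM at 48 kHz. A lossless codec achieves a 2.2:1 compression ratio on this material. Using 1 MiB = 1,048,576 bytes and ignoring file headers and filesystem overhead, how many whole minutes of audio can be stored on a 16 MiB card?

6 minutes

Uncompressed byte rate = 48,000 × 2 × 1 = 96,000 bytes/s.
After 2.2:1 compression, effective rate ≈ 43636.36 bytes/s.
Capacity = 16 × 1,048,576 = 16,777,216 bytes.
16,777,216 / effective rate ≈ 384.48 s → 6 minutes.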